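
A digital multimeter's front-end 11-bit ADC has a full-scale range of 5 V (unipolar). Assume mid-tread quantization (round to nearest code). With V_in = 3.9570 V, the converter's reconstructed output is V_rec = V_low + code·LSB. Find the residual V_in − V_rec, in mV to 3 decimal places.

One LSB is 5 V / 2048 = 2.441 mV.
(V_in − V_low)/LSB = (3.9570 − 0)/0.00244141 = 1620.7872 → code 1621 (round).
V_rec = 0 + 1621·0.00244141 = 3.9575195 V.
Error = 3.9570 − 3.9575195 = -0.000519531 V = -0.520 mV.

-0.520 mV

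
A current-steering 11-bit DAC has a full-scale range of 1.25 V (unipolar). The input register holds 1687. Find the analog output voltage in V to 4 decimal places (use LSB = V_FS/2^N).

LSB = 1.25 V / 2^11 = 0.610 mV.
V_out = 0 + 1687 × 0.000610352 V = 1.02966 V.

1.0297 V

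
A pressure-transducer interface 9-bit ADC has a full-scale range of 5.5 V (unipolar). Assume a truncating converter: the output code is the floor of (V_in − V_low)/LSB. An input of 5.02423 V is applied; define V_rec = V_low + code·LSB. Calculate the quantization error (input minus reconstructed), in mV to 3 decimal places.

One LSB is 5.5 V / 512 = 10.742 mV.
Scaled input = 467.7101 LSBs, so code = 467.
Reconstructed: 5.0166016 V.
V_in − V_rec = 0.00762844 V = 7.628 mV.

7.628 mV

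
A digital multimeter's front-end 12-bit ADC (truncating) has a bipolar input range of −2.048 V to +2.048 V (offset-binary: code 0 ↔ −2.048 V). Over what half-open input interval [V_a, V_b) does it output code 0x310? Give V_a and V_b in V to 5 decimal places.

[-1.26400 V, -1.26300 V)

LSB = 4.096/2^12 = 1.000 mV.
Code 0x310 = 784 decimal.
V_a = V_low + 784·LSB = -1.264 V; V_b = V_low + 785·LSB = -1.263 V.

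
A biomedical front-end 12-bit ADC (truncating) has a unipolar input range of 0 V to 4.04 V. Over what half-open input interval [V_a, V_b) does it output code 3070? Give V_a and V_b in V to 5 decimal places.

[3.02803 V, 3.02901 V)

LSB = 4.04/2^12 = 0.986 mV.
V_a = V_low + 3070·LSB = 3.02803 V; V_b = V_low + 3071·LSB = 3.02901 V.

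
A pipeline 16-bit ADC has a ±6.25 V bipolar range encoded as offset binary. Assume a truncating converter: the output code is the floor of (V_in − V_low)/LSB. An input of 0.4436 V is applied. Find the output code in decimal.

code 35093

With 65536 levels over 12.5 V, one step is 190.73 µV.
(V_in − V_low)/LSB = (0.4436 − (−6.25)) / 0.000190735 = 35093.742.
Floor → code 35093.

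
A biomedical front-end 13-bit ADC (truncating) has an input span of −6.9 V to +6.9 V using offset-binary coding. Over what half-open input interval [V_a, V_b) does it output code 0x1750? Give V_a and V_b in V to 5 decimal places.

[3.15352 V, 3.15520 V)

LSB = 13.8/2^13 = 1.685 mV.
Code 0x1750 = 5968 decimal.
V_a = V_low + 5968·LSB = 3.15352 V; V_b = V_low + 5969·LSB = 3.1552 V.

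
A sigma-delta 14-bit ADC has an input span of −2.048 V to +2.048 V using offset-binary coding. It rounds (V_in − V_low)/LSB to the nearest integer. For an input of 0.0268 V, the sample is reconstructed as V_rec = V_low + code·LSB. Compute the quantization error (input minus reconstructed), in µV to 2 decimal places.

Step size: 4.096 V ÷ 2^14 = 250.00 µV.
(0.0268 − (−2.048))/0.00025 = 8299.2000; round gives code 8299.
V_rec = (−2.048) + 8299·0.00025 = 0.02675 V.
Error = 0.0268 − 0.02675 = 5e-05 V = 50.00 µV.

50.00 µV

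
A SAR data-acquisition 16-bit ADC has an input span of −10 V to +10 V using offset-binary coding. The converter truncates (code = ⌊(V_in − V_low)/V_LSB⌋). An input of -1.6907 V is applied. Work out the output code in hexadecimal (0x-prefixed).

With 65536 levels over 20 V, one step is 305.18 µV.
(V_in − V_low)/LSB = (-1.6907 − (−10)) / 0.000305176 = 27227.914.
So the output code is 27227.
In hexadecimal (0x-prefixed): 0x6A5B.

code 0x6A5B (decimal 27227)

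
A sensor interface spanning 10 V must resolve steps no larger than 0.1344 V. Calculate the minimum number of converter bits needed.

Number of steps required ≥ 10 V / 0.1344 V = 74.40.
Need 2^N ≥ 74.40; 2^6 = 64, 2^7 = 128.
Minimum N = 7.

7 bits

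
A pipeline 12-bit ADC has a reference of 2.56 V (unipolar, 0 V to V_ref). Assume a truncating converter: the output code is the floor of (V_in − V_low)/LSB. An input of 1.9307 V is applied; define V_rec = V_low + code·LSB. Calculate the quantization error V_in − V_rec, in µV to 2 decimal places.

75.00 µV

One LSB is 2.56 V / 4096 = 0.625 mV.
(V_in − V_low)/LSB = (1.9307 − 0)/0.000625 = 3089.1200 → code 3089 (floor).
V_rec = 0 + 3089·0.000625 = 1.930625 V.
Error = 1.9307 − 1.930625 = 7.5e-05 V = 75.00 µV.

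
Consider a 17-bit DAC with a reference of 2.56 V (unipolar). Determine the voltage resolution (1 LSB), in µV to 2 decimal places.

Full-scale span = 2.56 V.
LSB = 2.56 / 2^17 = 2.56 / 131072 = 1.95313e-05 V = 19.53 µV.

19.53 µV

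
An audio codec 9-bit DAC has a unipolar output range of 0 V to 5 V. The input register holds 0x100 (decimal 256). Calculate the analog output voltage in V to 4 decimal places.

LSB = 5 V / 2^9 = 9.766 mV.
Code 0x100 = 256 decimal.
V_out = 0 + 256 × 0.00976562 V = 2.5 V.

2.5000 V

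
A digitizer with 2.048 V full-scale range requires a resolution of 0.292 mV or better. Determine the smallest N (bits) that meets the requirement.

Number of steps required ≥ 2.048 V / 0.292 mV = 7013.70.
Need 2^N ≥ 7013.70; 2^12 = 4096, 2^13 = 8192.
Minimum N = 13.

13 bits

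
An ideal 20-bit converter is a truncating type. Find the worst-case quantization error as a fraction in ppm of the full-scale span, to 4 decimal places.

Truncating → worst-case error = 1 LSB = V_FS/2^20, so 1e+06/1048576 = 0.953674 ppm of full scale.

0.9537 ppm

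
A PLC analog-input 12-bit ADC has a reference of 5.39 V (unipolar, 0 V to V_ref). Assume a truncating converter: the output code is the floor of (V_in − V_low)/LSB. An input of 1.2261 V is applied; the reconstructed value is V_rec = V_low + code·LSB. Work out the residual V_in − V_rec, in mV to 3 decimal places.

0.980 mV

Step size: 5.39 V ÷ 2^12 = 1.316 mV.
Scaled input = 931.7450 LSBs, so code = 931.
Code 931 maps back to 0 + 931×0.00131592 V = 1.2251196 V.
Difference: 0.000980371 V → 0.980 mV.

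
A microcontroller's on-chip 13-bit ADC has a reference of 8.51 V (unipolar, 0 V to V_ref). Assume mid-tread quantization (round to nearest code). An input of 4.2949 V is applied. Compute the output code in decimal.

With 8192 levels over 8.51 V, one step is 1.039 mV.
(4.2949 − 0) / 0.00103882 = 4134.409 LSBs.
round(4134.409) = 4134.

code 4134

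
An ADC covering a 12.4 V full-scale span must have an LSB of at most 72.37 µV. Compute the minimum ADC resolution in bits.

18 bits

Number of steps required ≥ 12.4 V / 72.37 µV = 171341.72.
Need 2^N ≥ 171341.72; 2^17 = 131072, 2^18 = 262144.
Minimum N = 18.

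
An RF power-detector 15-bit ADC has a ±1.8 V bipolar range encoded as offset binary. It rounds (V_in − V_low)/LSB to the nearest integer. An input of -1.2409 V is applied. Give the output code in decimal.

code 5089

Full-scale span = 3.6 V; LSB = 3.6/2^15 = 109.86 µV.
(-1.2409 − (−1.8)) / 0.000109863 = 5089.052 LSBs.
round(5089.052) = 5089.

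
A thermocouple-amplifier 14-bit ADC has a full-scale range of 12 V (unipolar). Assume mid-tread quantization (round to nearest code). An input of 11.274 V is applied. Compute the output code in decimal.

code 15393

LSB = 12 V / 16384 = 0.732 mV.
(V_in − V_low)/LSB = (11.274 − 0) / 0.000732422 = 15392.768.
Round → code 15393.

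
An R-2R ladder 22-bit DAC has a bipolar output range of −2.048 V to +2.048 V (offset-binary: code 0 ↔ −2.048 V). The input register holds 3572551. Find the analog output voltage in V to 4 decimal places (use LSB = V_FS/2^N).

1.4408 V

LSB = 4.096 V / 2^22 = 0.98 µV.
V_out = (−2.048) + 3572551 × 9.76563e-07 V = 1.44082 V.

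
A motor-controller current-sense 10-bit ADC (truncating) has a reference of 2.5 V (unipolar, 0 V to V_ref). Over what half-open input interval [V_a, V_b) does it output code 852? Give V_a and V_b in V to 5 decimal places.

[2.08008 V, 2.08252 V)

LSB = 2.5/2^10 = 2.441 mV.
V_a = V_low + 852·LSB = 2.08008 V; V_b = V_low + 853·LSB = 2.08252 V.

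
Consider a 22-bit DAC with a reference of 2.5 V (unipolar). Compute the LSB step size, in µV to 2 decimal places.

Full-scale span = 2.5 V.
LSB = 2.5 / 2^22 = 2.5 / 4194304 = 5.96046e-07 V = 0.60 µV.

0.60 µV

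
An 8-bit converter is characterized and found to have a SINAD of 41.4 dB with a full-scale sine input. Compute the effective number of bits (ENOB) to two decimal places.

6.58 bits

ENOB = (SINAD − 1.76) / 6.02 = (41.4 − 1.76)/6.02 = 6.585.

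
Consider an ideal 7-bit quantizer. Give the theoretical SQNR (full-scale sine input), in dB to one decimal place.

43.9 dB

SNR ≈ 6.02·N + 1.76 dB = 6.02·7 + 1.76 = 43.90 dB.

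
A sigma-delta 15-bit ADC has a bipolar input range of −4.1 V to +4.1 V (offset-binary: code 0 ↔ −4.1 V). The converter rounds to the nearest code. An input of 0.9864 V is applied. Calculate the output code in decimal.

LSB = 8.2 V / 32768 = 250.24 µV.
Input sits at 20325.751 steps above V_low.
round(20325.751) = 20326.

code 20326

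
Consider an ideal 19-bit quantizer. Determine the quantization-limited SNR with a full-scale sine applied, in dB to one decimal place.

116.1 dB

SNR ≈ 6.02·N + 1.76 dB = 6.02·19 + 1.76 = 116.14 dB.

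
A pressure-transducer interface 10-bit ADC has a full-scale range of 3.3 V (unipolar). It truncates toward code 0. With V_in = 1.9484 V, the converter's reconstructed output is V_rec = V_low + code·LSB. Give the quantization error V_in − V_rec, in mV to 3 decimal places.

One LSB is 3.3 V / 1024 = 3.223 mV.
Scaled input = 604.5944 LSBs, so code = 604.
V_rec = 0 + 604·0.00322266 = 1.9464844 V.
Difference: 0.00191563 V → 1.916 mV.

1.916 mV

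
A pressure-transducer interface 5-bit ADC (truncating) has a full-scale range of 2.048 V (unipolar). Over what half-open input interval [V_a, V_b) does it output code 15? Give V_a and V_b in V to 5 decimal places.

[0.96000 V, 1.02400 V)

LSB = 2.048/2^5 = 64.000 mV.
V_a = V_low + 15·LSB = 0.96 V; V_b = V_low + 16·LSB = 1.024 V.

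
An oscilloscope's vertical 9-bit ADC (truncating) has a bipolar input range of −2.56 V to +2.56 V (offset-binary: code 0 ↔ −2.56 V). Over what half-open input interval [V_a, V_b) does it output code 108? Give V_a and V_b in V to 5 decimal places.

[-1.48000 V, -1.47000 V)

LSB = 5.12/2^9 = 10.000 mV.
V_a = V_low + 108·LSB = -1.48 V; V_b = V_low + 109·LSB = -1.47 V.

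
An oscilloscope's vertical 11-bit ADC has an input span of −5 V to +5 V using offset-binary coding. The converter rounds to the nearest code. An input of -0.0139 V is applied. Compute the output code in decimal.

code 1021

Full-scale span = 10 V; LSB = 10/2^11 = 4.883 mV.
(V_in − V_low)/LSB = (-0.0139 − (−5)) / 0.00488281 = 1021.153.
round(1021.153) = 1021.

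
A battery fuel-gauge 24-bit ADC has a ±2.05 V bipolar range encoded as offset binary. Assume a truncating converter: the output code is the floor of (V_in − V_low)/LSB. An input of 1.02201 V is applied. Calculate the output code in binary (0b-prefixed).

code 0b101111111101000000110100 (decimal 12570676)

Full-scale span = 4.1 V; LSB = 4.1/2^24 = 0.24 µV.
(1.02201 − (−2.05)) / 2.44379e-07 = 12570676.908 LSBs.
Floor → code 12570676.
In binary (0b-prefixed): 0b101111111101000000110100.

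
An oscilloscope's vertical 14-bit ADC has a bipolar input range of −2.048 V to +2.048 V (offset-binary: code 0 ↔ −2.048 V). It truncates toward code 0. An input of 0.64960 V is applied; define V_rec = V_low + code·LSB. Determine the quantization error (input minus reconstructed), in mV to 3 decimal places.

0.100 mV

Step size: 4.096 V ÷ 2^14 = 250.00 µV.
(0.64960 − (−2.048))/0.00025 = 10790.4000; ⌊·⌋ gives code 10790.
Code 10790 maps back to (−2.048) + 10790×0.00025 V = 0.6495 V.
V_in − V_rec = 0.0001 V = 0.100 mV.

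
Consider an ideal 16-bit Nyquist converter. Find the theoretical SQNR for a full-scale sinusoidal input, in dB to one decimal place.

98.1 dB

SNR ≈ 6.02·N + 1.76 dB = 6.02·16 + 1.76 = 98.08 dB.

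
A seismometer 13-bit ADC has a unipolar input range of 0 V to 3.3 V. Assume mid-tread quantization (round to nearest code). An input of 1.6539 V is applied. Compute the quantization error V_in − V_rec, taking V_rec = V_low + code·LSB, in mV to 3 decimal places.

One LSB is 3.3 V / 8192 = 402.83 µV.
(1.6539 − 0)/0.000402832 = 4105.6815; round gives code 4106.
Reconstructed: 1.6540283 V.
V_in − V_rec = -0.00012832 V = -0.128 mV.

-0.128 mV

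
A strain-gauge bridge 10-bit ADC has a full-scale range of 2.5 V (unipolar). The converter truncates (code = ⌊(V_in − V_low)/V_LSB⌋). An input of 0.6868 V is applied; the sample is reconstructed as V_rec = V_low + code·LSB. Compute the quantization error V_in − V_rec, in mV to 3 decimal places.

Step size: 2.5 V ÷ 2^10 = 2.441 mV.
(V_in − V_low)/LSB = (0.6868 − 0)/0.00244141 = 281.3133 → code 281 (floor).
Reconstructed: 0.68603516 V.
Error = 0.6868 − 0.68603516 = 0.000764844 V = 0.765 mV.

0.765 mV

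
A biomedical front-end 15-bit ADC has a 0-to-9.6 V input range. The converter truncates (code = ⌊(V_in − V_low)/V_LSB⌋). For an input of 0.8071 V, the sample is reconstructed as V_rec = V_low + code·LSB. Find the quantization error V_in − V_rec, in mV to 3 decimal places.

One LSB is 9.6 V / 32768 = 292.97 µV.
(V_in − V_low)/LSB = (0.8071 − 0)/0.000292969 = 2754.9013 → code 2754 (floor).
V_rec = 0 + 2754·0.000292969 = 0.80683594 V.
Difference: 0.000264062 V → 0.264 mV.

0.264 mV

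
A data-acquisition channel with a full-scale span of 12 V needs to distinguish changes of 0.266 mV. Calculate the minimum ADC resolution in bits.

16 bits

Number of steps required ≥ 12 V / 0.266 mV = 45112.78.
Need 2^N ≥ 45112.78; 2^15 = 32768, 2^16 = 65536.
Minimum N = 16.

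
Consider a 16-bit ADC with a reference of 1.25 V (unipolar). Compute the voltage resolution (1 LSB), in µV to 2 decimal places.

19.07 µV

Full-scale span = 1.25 V.
LSB = 1.25 / 2^16 = 1.25 / 65536 = 1.90735e-05 V = 19.07 µV.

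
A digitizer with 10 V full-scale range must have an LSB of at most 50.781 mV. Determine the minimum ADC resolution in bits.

Number of steps required ≥ 10 V / 50.781 mV = 196.92.
Need 2^N ≥ 196.92; 2^7 = 128, 2^8 = 256.
Minimum N = 8.

8 bits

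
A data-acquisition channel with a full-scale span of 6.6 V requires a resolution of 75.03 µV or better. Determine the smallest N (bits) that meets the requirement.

17 bits

Number of steps required ≥ 6.6 V / 75.03 µV = 87964.81.
Need 2^N ≥ 87964.81; 2^16 = 65536, 2^17 = 131072.
Minimum N = 17.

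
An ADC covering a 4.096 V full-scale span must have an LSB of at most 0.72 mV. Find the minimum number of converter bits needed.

Number of steps required ≥ 4.096 V / 0.72 mV = 5688.89.
Need 2^N ≥ 5688.89; 2^12 = 4096, 2^13 = 8192.
Minimum N = 13.

13 bits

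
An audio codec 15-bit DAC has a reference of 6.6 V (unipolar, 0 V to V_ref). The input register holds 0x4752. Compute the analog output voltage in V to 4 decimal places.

LSB = 6.6 V / 2^15 = 201.42 µV.
Code 0x4752 = 18258 decimal.
V_out = 0 + 18258 × 0.000201416 V = 3.67745 V.

3.6775 V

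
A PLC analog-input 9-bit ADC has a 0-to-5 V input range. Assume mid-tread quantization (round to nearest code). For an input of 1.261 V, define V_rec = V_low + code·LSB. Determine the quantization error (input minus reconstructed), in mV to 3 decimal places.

1.234 mV

LSB = 5/2^9 = 9.766 mV.
Scaled input = 129.1264 LSBs, so code = 129.
V_rec = 0 + 129·0.00976562 = 1.2597656 V.
Error = 1.261 − 1.2597656 = 0.00123438 V = 1.234 mV.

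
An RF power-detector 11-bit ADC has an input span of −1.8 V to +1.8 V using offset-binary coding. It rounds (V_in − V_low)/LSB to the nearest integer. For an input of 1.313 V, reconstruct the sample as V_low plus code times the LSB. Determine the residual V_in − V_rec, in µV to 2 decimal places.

LSB = 3.6/2^11 = 1.758 mV.
(1.313 − (−1.8))/0.00175781 = 1770.9511; round gives code 1771.
V_rec = (−1.8) + 1771·0.00175781 = 1.3130859 V.
V_in − V_rec = -8.59375e-05 V = -85.94 µV.

-85.94 µV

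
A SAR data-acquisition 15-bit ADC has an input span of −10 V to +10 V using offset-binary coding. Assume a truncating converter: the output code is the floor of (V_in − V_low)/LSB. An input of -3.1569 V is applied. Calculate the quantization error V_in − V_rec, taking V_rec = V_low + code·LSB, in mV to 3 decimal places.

Step size: 20 V ÷ 2^15 = 0.610 mV.
(-3.1569 − (−10))/0.000610352 = 11211.7350; ⌊·⌋ gives code 11211.
Reconstructed: -3.1573486 V.
Difference: 0.000448633 V → 0.449 mV.

0.449 mV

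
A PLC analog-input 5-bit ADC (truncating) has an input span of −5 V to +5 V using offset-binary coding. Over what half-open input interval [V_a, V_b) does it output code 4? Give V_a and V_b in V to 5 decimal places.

[-3.75000 V, -3.43750 V)

LSB = 10/2^5 = 312.500 mV.
V_a = V_low + 4·LSB = -3.75 V; V_b = V_low + 5·LSB = -3.4375 V.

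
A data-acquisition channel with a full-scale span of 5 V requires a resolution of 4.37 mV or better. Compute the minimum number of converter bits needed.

Number of steps required ≥ 5 V / 4.37 mV = 1144.16.
Need 2^N ≥ 1144.16; 2^10 = 1024, 2^11 = 2048.
Minimum N = 11.

11 bits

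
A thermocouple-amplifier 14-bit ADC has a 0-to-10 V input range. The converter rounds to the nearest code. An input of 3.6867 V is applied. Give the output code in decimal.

Full-scale span = 10 V; LSB = 10/2^14 = 0.610 mV.
(3.6867 − 0) / 0.000610352 = 6040.289 LSBs.
So the output code is 6040.

code 6040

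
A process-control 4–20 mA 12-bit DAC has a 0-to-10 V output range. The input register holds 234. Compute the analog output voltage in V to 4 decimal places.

0.5713 V

LSB = 10 V / 2^12 = 2.441 mV.
V_out = 0 + 234 × 0.00244141 V = 0.571289 V.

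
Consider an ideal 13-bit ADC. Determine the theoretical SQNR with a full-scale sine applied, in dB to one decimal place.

SNR ≈ 6.02·N + 1.76 dB = 6.02·13 + 1.76 = 80.02 dB.

80.0 dB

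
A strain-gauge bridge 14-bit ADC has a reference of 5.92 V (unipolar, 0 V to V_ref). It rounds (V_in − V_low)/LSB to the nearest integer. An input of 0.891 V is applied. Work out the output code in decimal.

code 2466

Full-scale span = 5.92 V; LSB = 5.92/2^14 = 361.33 µV.
(V_in − V_low)/LSB = (0.891 − 0) / 0.000361328 = 2465.903.
Round → code 2466.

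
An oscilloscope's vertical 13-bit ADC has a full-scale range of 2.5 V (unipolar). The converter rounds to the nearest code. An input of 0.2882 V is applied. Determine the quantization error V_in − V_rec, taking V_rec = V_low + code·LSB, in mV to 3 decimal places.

0.114 mV

Step size: 2.5 V ÷ 2^13 = 305.18 µV.
Scaled input = 944.3738 LSBs, so code = 944.
Code 944 maps back to 0 + 944×0.000305176 V = 0.28808594 V.
V_in − V_rec = 0.000114063 V = 0.114 mV.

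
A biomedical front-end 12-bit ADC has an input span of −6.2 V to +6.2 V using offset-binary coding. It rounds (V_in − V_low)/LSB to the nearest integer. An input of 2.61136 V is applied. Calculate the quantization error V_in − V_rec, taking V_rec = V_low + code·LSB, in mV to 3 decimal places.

One LSB is 12.4 V / 4096 = 3.027 mV.
(2.61136 − (−6.2))/0.00302734 = 2910.5912; round gives code 2911.
V_rec = (−6.2) + 2911·0.00302734 = 2.6125977 V.
V_in − V_rec = -0.00123766 V = -1.238 mV.

-1.238 mV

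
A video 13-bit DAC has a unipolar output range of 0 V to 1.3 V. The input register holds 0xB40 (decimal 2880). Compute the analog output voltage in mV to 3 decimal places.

457.031 mV

LSB = 1.3 V / 2^13 = 158.69 µV.
Code 0xB40 = 2880 decimal.
V_out = 0 + 2880 × 0.000158691 V = 0.457031 V.
= 457.031 mV.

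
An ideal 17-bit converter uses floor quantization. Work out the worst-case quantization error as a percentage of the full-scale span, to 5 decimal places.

0.00076 %

Truncating → worst-case error = 1 LSB = V_FS/2^17, so 100/131072 = 0.000762939 % of full scale.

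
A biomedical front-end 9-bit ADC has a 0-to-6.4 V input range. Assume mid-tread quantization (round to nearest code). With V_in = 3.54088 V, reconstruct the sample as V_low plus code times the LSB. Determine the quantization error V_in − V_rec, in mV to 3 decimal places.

3.380 mV

Step size: 6.4 V ÷ 2^9 = 12.500 mV.
(V_in − V_low)/LSB = (3.54088 − 0)/0.0125 = 283.2704 → code 283 (round).
Reconstructed: 3.5375 V.
Difference: 0.00338 V → 3.380 mV.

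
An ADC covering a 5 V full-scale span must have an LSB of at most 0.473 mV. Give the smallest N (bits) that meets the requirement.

14 bits

Number of steps required ≥ 5 V / 0.473 mV = 10570.82.
Need 2^N ≥ 10570.82; 2^13 = 8192, 2^14 = 16384.
Minimum N = 14.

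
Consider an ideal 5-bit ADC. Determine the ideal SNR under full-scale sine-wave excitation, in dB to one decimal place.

31.9 dB

SNR ≈ 6.02·N + 1.76 dB = 6.02·5 + 1.76 = 31.86 dB.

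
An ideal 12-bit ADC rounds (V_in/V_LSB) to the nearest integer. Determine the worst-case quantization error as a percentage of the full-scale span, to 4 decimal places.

0.0122 %

Rounding → worst-case error = ½ LSB = V_FS/2^13, so 100/8192 = 0.012207 % of full scale.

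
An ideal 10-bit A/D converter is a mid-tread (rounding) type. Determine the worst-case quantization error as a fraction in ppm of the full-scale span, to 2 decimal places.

488.28 ppm

Rounding → worst-case error = ½ LSB = V_FS/2^11, so 1e+06/2048 = 488.281 ppm of full scale.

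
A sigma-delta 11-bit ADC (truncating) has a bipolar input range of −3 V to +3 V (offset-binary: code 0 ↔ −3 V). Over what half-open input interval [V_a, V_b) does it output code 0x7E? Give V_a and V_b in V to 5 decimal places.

[-2.63086 V, -2.62793 V)

LSB = 6/2^11 = 2.930 mV.
Code 0x7E = 126 decimal.
V_a = V_low + 126·LSB = -2.63086 V; V_b = V_low + 127·LSB = -2.62793 V.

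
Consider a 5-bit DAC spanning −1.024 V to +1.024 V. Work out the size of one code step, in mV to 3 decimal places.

64.000 mV

Full-scale span = 2.048 V.
LSB = 2.048 / 2^5 = 2.048 / 32 = 0.064 V = 64.000 mV.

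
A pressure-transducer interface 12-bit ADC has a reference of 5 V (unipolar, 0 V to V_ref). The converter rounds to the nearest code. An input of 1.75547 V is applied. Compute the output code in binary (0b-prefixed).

code 0b10110011110 (decimal 1438)

With 4096 levels over 5 V, one step is 1.221 mV.
(V_in − V_low)/LSB = (1.75547 − 0) / 0.0012207 = 1438.081.
So the output code is 1438.
In binary (0b-prefixed): 0b10110011110.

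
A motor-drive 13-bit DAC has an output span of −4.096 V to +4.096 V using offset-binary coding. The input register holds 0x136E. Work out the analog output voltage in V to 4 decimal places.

LSB = 8.192 V / 2^13 = 1.000 mV.
Code 0x136E = 4974 decimal.
V_out = (−4.096) + 4974 × 0.001 V = 0.878 V.

0.8780 V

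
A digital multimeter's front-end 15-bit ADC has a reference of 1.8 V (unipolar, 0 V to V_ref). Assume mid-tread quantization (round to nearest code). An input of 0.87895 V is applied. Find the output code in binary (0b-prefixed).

Full-scale span = 1.8 V; LSB = 1.8/2^15 = 54.93 µV.
Input sits at 16000.796 steps above V_low.
round(16000.796) = 16001.
In binary (0b-prefixed): 0b11111010000001.

code 0b11111010000001 (decimal 16001)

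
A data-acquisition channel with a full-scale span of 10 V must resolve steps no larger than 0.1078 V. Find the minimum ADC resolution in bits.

7 bits

Number of steps required ≥ 10 V / 0.1078 V = 92.76.
Need 2^N ≥ 92.76; 2^6 = 64, 2^7 = 128.
Minimum N = 7.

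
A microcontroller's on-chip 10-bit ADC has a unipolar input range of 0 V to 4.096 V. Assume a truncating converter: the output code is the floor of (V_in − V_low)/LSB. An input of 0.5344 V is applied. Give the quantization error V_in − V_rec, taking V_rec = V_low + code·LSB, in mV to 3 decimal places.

2.400 mV

One LSB is 4.096 V / 1024 = 4.000 mV.
(0.5344 − 0)/0.004 = 133.6000; ⌊·⌋ gives code 133.
Reconstructed: 0.532 V.
Error = 0.5344 − 0.532 = 0.0024 V = 2.400 mV.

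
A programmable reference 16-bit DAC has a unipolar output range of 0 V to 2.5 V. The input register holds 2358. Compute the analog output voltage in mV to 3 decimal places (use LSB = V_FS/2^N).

LSB = 2.5 V / 2^16 = 38.15 µV.
V_out = 0 + 2358 × 3.8147e-05 V = 0.0899506 V.
= 89.951 mV.

89.951 mV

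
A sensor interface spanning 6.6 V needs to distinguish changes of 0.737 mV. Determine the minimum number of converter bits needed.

14 bits

Number of steps required ≥ 6.6 V / 0.737 mV = 8955.22.
Need 2^N ≥ 8955.22; 2^13 = 8192, 2^14 = 16384.
Minimum N = 14.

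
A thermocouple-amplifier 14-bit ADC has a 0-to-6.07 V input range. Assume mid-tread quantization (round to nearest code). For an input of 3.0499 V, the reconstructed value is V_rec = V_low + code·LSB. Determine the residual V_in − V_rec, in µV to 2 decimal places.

80.66 µV

One LSB is 6.07 V / 16384 = 370.48 µV.
(3.0499 − 0)/0.000370483 = 8232.2177; round gives code 8232.
Reconstructed: 3.0498193 V.
Error = 3.0499 − 3.0498193 = 8.06641e-05 V = 80.66 µV.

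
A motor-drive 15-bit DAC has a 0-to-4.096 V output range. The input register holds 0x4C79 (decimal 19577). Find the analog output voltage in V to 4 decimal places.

LSB = 4.096 V / 2^15 = 125.00 µV.
Code 0x4C79 = 19577 decimal.
V_out = 0 + 19577 × 0.000125 V = 2.44713 V.

2.4471 V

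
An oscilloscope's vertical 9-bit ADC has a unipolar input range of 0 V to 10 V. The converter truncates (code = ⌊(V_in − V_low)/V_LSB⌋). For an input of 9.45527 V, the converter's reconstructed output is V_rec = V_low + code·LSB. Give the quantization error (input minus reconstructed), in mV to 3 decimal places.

2.145 mV

LSB = 10/2^9 = 19.531 mV.
(9.45527 − 0)/0.0195312 = 484.1098; ⌊·⌋ gives code 484.
V_rec = 0 + 484·0.0195312 = 9.453125 V.
Difference: 0.002145 V → 2.145 mV.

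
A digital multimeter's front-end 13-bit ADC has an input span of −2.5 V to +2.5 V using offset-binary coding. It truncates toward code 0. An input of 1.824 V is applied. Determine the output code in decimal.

code 7084

LSB = 5 V / 8192 = 0.610 mV.
Input sits at 7084.442 steps above V_low.
Floor → code 7084.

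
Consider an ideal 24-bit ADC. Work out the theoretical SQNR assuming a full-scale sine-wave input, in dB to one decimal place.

146.2 dB

SNR ≈ 6.02·N + 1.76 dB = 6.02·24 + 1.76 = 146.24 dB.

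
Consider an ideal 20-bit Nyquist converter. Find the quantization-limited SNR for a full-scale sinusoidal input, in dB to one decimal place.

SNR ≈ 6.02·N + 1.76 dB = 6.02·20 + 1.76 = 122.16 dB.

122.2 dB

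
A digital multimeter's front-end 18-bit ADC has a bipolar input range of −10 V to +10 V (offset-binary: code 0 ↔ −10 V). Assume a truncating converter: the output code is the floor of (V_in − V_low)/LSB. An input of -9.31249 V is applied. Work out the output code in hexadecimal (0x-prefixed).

With 262144 levels over 20 V, one step is 76.29 µV.
(-9.31249 − (−10)) / 7.62939e-05 = 9011.331 LSBs.
⌊·⌋(9011.331) = 9011.
In hexadecimal (0x-prefixed): 0x2333.

code 0x2333 (decimal 9011)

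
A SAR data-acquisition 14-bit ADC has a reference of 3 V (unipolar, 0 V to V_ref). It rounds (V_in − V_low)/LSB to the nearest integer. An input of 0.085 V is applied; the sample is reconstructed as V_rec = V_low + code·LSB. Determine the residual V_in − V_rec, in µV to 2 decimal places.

39.06 µV

One LSB is 3 V / 16384 = 183.11 µV.
(0.085 − 0)/0.000183105 = 464.2133; round gives code 464.
V_rec = 0 + 464·0.000183105 = 0.084960938 V.
V_in − V_rec = 3.90625e-05 V = 39.06 µV.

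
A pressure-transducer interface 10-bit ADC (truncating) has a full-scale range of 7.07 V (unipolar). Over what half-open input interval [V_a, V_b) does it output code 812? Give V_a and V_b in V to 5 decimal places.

[5.60629 V, 5.61319 V)

LSB = 7.07/2^10 = 6.904 mV.
V_a = V_low + 812·LSB = 5.60629 V; V_b = V_low + 813·LSB = 5.61319 V.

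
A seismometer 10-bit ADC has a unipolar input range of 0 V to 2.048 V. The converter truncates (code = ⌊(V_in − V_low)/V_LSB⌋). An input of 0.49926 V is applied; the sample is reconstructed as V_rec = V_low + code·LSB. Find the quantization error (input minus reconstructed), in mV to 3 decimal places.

One LSB is 2.048 V / 1024 = 2.000 mV.
(V_in − V_low)/LSB = (0.49926 − 0)/0.002 = 249.6300 → code 249 (floor).
Reconstructed: 0.498 V.
Difference: 0.00126 V → 1.260 mV.

1.260 mV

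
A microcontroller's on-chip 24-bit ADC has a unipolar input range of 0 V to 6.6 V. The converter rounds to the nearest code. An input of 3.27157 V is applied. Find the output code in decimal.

LSB = 6.6 V / 16777216 = 0.39 µV.
(3.27157 − 0) / 3.93391e-07 = 8316338.871 LSBs.
round(8316338.871) = 8316339.

code 8316339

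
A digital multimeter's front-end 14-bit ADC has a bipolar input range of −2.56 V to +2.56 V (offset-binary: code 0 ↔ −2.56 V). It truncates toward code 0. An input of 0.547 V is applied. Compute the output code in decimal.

With 16384 levels over 5.12 V, one step is 312.50 µV.
Input sits at 9942.400 steps above V_low.
So the output code is 9942.

code 9942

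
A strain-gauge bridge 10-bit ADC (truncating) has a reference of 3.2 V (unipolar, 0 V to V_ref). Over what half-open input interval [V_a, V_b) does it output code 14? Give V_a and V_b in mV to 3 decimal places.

[43.750 mV, 46.875 mV)

LSB = 3.2/2^10 = 3.125 mV.
V_a = V_low + 14·LSB = 0.04375 V; V_b = V_low + 15·LSB = 0.046875 V.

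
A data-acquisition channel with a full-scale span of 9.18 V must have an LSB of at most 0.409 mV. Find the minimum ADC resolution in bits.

Number of steps required ≥ 9.18 V / 0.409 mV = 22444.99.
Need 2^N ≥ 22444.99; 2^14 = 16384, 2^15 = 32768.
Minimum N = 15.

15 bits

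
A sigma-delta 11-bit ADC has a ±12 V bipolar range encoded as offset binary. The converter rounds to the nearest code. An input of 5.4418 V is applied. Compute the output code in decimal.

code 1488

With 2048 levels over 24 V, one step is 11.719 mV.
(5.4418 − (−12)) / 0.0117188 = 1488.367 LSBs.
Round → code 1488.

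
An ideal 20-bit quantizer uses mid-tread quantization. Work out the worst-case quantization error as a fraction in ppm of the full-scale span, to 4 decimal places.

Rounding → worst-case error = ½ LSB = V_FS/2^21, so 1e+06/2097152 = 0.476837 ppm of full scale.

0.4768 ppm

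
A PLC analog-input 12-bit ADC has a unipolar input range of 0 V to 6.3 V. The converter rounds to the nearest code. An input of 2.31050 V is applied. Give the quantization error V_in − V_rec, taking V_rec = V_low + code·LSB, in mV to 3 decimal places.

Step size: 6.3 V ÷ 2^12 = 1.538 mV.
Scaled input = 1502.1917 LSBs, so code = 1502.
Reconstructed: 2.3102051 V.
Error = 2.31050 − 2.3102051 = 0.000294922 V = 0.295 mV.

0.295 mV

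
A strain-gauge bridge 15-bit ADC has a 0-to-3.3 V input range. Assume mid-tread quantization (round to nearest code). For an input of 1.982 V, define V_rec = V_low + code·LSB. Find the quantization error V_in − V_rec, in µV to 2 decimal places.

LSB = 3.3/2^15 = 100.71 µV.
(V_in − V_low)/LSB = (1.982 − 0)/0.000100708 = 19680.6594 → code 19681 (round).
Reconstructed: 1.9820343 V.
Error = 1.982 − 1.9820343 = -3.43018e-05 V = -34.30 µV.

-34.30 µV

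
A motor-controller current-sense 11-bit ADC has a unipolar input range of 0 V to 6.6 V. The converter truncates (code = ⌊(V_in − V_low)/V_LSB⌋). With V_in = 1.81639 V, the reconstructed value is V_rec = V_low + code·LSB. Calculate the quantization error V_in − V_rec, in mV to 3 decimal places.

2.035 mV

Step size: 6.6 V ÷ 2^11 = 3.223 mV.
Scaled input = 563.6313 LSBs, so code = 563.
V_rec = 0 + 563·0.00322266 = 1.8143555 V.
Error = 1.81639 − 1.8143555 = 0.00203453 V = 2.035 mV.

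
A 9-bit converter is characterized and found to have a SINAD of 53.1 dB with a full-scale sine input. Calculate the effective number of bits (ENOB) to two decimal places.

ENOB = (SINAD − 1.76) / 6.02 = (53.1 − 1.76)/6.02 = 8.528.

8.53 bits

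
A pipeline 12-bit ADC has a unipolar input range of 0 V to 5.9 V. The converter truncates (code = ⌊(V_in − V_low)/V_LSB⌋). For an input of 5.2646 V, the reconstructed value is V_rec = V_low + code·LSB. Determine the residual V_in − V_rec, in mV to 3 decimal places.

LSB = 5.9/2^12 = 1.440 mV.
(V_in − V_low)/LSB = (5.2646 − 0)/0.00144043 = 3654.8816 → code 3654 (floor).
Code 3654 maps back to 0 + 3654×0.00144043 V = 5.2633301 V.
Difference: 0.00126992 V → 1.270 mV.

1.270 mV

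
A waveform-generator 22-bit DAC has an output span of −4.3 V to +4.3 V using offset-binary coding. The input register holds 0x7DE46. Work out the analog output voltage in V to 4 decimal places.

LSB = 8.6 V / 2^22 = 2.05 µV.
Code 0x7DE46 = 515654 decimal.
V_out = (−4.3) + 515654 × 2.0504e-06 V = -3.2427 V.

-3.2427 V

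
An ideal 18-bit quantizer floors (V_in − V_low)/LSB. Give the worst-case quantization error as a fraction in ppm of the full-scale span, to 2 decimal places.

Truncating → worst-case error = 1 LSB = V_FS/2^18, so 1e+06/262144 = 3.8147 ppm of full scale.

3.81 ppm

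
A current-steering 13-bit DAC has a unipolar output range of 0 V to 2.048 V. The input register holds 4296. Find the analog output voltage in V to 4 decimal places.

LSB = 2.048 V / 2^13 = 250.00 µV.
V_out = 0 + 4296 × 0.00025 V = 1.074 V.

1.0740 V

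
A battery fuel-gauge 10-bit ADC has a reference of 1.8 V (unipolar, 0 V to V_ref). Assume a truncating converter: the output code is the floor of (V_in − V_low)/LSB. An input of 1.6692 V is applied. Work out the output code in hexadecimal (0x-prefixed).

code 0x3B5 (decimal 949)

Full-scale span = 1.8 V; LSB = 1.8/2^10 = 1.758 mV.
Input sits at 949.589 steps above V_low.
Floor → code 949.
In hexadecimal (0x-prefixed): 0x3B5.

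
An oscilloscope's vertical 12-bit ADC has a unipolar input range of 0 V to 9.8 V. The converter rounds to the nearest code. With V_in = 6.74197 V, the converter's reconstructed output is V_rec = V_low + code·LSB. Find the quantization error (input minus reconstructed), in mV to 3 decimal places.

-0.315 mV

LSB = 9.8/2^12 = 2.393 mV.
(V_in − V_low)/LSB = (6.74197 − 0)/0.00239258 = 2817.8683 → code 2818 (round).
V_rec = 0 + 2818·0.00239258 = 6.7422852 V.
V_in − V_rec = -0.000315156 V = -0.315 mV.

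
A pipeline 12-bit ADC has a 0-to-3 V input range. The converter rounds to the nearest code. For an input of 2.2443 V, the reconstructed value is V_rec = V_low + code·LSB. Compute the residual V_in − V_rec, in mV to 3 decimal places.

0.159 mV

Step size: 3 V ÷ 2^12 = 0.732 mV.
(2.2443 − 0)/0.000732422 = 3064.2176; round gives code 3064.
Code 3064 maps back to 0 + 3064×0.000732422 V = 2.2441406 V.
V_in − V_rec = 0.000159375 V = 0.159 mV.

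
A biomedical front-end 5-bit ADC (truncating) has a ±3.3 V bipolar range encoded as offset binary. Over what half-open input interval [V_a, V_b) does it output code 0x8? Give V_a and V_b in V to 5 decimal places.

[-1.65000 V, -1.44375 V)

LSB = 6.6/2^5 = 206.250 mV.
Code 0x8 = 8 decimal.
V_a = V_low + 8·LSB = -1.65 V; V_b = V_low + 9·LSB = -1.44375 V.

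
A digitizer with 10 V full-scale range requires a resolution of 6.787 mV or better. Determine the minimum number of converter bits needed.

Number of steps required ≥ 10 V / 6.787 mV = 1473.41.
Need 2^N ≥ 1473.41; 2^10 = 1024, 2^11 = 2048.
Minimum N = 11.

11 bits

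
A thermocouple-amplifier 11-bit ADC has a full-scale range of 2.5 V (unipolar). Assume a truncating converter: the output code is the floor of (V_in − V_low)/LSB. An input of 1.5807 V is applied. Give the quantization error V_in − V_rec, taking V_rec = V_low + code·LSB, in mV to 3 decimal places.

1.110 mV

LSB = 2.5/2^11 = 1.221 mV.
(1.5807 − 0)/0.0012207 = 1294.9094; ⌊·⌋ gives code 1294.
V_rec = 0 + 1294·0.0012207 = 1.5795898 V.
V_in − V_rec = 0.00111016 V = 1.110 mV.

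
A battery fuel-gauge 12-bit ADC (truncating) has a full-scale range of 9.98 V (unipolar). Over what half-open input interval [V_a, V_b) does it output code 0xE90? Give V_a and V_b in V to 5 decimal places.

LSB = 9.98/2^12 = 2.437 mV.
Code 0xE90 = 3728 decimal.
V_a = V_low + 3728·LSB = 9.08336 V; V_b = V_low + 3729·LSB = 9.0858 V.

[9.08336 V, 9.08580 V)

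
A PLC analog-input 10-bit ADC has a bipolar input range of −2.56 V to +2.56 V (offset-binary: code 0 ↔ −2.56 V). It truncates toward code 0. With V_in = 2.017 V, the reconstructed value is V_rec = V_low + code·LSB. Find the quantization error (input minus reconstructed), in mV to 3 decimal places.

Step size: 5.12 V ÷ 2^10 = 5.000 mV.
Scaled input = 915.4000 LSBs, so code = 915.
V_rec = (−2.56) + 915·0.005 = 2.015 V.
Difference: 0.002 V → 2.000 mV.

2.000 mV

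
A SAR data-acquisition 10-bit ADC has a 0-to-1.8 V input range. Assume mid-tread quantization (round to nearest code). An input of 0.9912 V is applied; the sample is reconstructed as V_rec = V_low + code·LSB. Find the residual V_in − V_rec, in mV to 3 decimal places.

One LSB is 1.8 V / 1024 = 1.758 mV.
(0.9912 − 0)/0.00175781 = 563.8827; round gives code 564.
V_rec = 0 + 564·0.00175781 = 0.99140625 V.
V_in − V_rec = -0.00020625 V = -0.206 mV.

-0.206 mV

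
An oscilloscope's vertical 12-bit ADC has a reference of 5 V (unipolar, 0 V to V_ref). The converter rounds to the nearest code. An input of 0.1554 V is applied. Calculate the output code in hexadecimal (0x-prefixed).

With 4096 levels over 5 V, one step is 1.221 mV.
Input sits at 127.304 steps above V_low.
So the output code is 127.
In hexadecimal (0x-prefixed): 0x7F.

code 0x7F (decimal 127)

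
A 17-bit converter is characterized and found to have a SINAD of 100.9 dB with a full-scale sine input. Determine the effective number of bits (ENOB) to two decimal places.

16.47 bits

ENOB = (SINAD − 1.76) / 6.02 = (100.9 − 1.76)/6.02 = 16.468.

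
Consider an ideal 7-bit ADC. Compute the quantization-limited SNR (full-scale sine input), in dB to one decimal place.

43.9 dB

SNR ≈ 6.02·N + 1.76 dB = 6.02·7 + 1.76 = 43.90 dB.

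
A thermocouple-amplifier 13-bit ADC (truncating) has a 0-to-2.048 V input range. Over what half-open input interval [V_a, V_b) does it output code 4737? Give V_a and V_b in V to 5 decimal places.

LSB = 2.048/2^13 = 250.00 µV.
V_a = V_low + 4737·LSB = 1.18425 V; V_b = V_low + 4738·LSB = 1.1845 V.

[1.18425 V, 1.18450 V)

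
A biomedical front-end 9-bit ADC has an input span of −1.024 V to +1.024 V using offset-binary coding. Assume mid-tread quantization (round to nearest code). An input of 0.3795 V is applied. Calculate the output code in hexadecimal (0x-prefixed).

code 0x15F (decimal 351)

Full-scale span = 2.048 V; LSB = 2.048/2^9 = 4.000 mV.
(0.3795 − (−1.024)) / 0.004 = 350.875 LSBs.
Round → code 351.
In hexadecimal (0x-prefixed): 0x15F.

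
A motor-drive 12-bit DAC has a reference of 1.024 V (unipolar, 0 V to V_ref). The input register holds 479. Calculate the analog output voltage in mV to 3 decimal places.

LSB = 1.024 V / 2^12 = 250.00 µV.
V_out = 0 + 479 × 0.00025 V = 0.11975 V.
= 119.750 mV.

119.750 mV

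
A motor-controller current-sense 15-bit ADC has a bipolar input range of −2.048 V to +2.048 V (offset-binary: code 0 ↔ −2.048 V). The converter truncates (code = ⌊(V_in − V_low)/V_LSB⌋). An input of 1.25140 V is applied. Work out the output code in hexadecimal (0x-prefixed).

code 0x671B (decimal 26395)

LSB = 4.096 V / 32768 = 125.00 µV.
(V_in − V_low)/LSB = (1.25140 − (−2.048)) / 0.000125 = 26395.200.
Floor → code 26395.
In hexadecimal (0x-prefixed): 0x671B.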